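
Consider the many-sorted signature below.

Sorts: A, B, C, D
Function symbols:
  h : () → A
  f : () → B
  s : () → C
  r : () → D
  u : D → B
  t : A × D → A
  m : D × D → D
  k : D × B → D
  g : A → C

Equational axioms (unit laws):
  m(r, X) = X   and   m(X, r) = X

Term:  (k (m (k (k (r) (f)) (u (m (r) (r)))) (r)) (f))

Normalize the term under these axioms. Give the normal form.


normal form = (k (k (k (r) (f)) (u (r))) (f))

1. (k (m (k (k (r) (f)) (u (m (r) (r)))) (r)) (f))  →  (k (k (k (r) (f)) (u (m (r) (r)))) (f))
2. (k (k (k (r) (f)) (u (m (r) (r)))) (f))  →  (k (k (k (r) (f)) (u (r))) (f))


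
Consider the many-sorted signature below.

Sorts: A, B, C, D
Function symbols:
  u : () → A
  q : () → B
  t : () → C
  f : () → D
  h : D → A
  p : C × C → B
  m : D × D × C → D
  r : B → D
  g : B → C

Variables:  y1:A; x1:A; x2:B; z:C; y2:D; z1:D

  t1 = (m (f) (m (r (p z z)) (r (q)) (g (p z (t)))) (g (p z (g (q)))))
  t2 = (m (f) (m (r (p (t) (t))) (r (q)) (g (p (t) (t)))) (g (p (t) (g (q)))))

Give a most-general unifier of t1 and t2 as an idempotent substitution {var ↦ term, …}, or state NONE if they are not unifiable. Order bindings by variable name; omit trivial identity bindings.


{z ↦ (t)}


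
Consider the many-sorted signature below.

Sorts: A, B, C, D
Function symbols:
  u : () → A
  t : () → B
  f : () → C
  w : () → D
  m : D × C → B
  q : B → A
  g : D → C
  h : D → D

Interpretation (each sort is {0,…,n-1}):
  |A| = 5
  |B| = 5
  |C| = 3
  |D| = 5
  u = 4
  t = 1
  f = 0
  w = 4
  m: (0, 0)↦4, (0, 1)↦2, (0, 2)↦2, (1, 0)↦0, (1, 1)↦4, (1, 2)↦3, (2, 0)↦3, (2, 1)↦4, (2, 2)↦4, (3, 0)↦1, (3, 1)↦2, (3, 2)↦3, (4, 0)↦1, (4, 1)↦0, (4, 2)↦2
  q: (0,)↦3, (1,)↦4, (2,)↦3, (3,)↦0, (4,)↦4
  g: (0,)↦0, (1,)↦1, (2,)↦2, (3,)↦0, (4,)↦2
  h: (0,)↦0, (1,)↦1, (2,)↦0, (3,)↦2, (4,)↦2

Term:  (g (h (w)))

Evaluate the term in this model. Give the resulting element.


value = 2

  w = 4
  (h (w)) = h(4,) = 2
  (g (h (w))) = g(2,) = 2


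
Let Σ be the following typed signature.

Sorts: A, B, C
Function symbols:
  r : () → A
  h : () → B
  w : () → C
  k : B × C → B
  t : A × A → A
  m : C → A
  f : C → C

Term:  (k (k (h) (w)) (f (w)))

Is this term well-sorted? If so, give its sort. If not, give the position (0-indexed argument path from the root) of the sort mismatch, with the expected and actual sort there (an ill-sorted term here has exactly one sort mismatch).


well-sorted; sort = B

    (h) : B
    (w) : C
  (k (h) (w)) : B
    (w) : C
  (f (w)) : C
(k (k (h) (w)) (f (w))) : B


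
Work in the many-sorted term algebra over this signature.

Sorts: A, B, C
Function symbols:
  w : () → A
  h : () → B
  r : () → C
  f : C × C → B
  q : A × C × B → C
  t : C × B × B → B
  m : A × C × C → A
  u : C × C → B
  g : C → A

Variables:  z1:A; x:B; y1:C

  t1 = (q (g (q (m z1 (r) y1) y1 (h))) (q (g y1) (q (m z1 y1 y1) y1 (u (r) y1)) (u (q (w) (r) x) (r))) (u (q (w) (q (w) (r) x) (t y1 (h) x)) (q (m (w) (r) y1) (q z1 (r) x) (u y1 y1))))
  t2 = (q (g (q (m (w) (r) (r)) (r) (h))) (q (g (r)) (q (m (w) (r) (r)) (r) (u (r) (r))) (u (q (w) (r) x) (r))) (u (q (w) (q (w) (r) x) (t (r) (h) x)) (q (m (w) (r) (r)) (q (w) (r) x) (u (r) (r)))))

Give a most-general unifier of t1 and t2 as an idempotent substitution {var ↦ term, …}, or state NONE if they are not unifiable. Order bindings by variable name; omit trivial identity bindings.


{y1 ↦ (r), z1 ↦ (w)}


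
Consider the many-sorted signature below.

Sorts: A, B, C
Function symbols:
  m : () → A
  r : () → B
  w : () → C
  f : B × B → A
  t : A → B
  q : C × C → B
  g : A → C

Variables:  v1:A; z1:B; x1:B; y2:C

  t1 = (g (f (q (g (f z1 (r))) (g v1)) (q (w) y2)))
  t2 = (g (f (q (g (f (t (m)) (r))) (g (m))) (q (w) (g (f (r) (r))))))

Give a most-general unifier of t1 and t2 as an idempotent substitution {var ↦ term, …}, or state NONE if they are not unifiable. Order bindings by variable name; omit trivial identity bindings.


{v1 ↦ (m), y2 ↦ (g (f (r) (r))), z1 ↦ (t (m))}


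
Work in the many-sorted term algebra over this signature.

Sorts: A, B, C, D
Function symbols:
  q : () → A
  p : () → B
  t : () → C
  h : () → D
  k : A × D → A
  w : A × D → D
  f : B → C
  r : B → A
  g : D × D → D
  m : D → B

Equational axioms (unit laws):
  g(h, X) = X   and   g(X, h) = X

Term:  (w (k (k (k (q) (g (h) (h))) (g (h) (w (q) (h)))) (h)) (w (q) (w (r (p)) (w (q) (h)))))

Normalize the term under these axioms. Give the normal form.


normal form = (w (k (k (k (q) (h)) (w (q) (h))) (h)) (w (q) (w (r (p)) (w (q) (h)))))

1. (w (k (k (k (q) (g (h) (h))) (g (h) (w (q) (h)))) (h)) (w (q) (w (r (p)) (w (q) (h)))))  →  (w (k (k (k (q) (h)) (g (h) (w (q) (h)))) (h)) (w (q) (w (r (p)) (w (q) (h)))))
2. (w (k (k (k (q) (h)) (g (h) (w (q) (h)))) (h)) (w (q) (w (r (p)) (w (q) (h)))))  →  (w (k (k (k (q) (h)) (w (q) (h))) (h)) (w (q) (w (r (p)) (w (q) (h)))))


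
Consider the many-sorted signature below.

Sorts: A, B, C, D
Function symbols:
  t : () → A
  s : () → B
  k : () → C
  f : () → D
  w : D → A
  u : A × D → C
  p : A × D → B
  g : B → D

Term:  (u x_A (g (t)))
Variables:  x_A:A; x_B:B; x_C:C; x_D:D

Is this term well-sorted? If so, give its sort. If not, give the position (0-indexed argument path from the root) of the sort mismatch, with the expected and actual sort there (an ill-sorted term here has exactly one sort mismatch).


ill-sorted at position [1, 0]: expected B, got A

  x_A : A
    (t) : A
  (g (t)) : ✗ arg 0 at [1, 0] has sort A, expected B


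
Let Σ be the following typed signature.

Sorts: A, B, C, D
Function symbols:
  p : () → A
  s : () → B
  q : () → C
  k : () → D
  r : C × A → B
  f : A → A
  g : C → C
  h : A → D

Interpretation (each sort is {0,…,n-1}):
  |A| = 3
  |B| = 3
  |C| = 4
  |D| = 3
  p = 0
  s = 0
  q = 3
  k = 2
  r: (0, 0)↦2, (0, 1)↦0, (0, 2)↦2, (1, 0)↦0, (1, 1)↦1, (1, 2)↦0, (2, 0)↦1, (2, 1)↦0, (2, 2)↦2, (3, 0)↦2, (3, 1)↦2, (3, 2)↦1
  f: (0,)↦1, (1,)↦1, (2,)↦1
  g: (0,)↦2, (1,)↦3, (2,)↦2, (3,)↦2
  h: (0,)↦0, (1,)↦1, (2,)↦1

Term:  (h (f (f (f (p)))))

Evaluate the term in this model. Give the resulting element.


  p = 0
  (f (p)) = f(0,) = 1
  (f (f (p))) = f(1,) = 1
  (f (f (f (p)))) = f(1,) = 1
  (h (f (f (f (p))))) = h(1,) = 1

value = 1


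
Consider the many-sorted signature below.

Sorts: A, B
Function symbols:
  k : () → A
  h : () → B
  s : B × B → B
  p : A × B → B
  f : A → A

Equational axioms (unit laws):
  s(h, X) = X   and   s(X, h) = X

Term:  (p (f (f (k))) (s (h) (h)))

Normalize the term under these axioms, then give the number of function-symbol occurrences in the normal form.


size = 5

1. (p (f (f (k))) (s (h) (h)))  →  (p (f (f (k))) (h))
normal form: (p (f (f (k))) (h))


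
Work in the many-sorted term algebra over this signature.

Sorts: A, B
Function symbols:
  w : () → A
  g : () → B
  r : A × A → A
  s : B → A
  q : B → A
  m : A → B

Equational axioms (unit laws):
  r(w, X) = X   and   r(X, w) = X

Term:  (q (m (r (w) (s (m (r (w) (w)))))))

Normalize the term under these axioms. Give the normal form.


1. (q (m (r (w) (s (m (r (w) (w)))))))  →  (q (m (s (m (r (w) (w))))))
2. (q (m (s (m (r (w) (w))))))  →  (q (m (s (m (w)))))

normal form = (q (m (s (m (w)))))


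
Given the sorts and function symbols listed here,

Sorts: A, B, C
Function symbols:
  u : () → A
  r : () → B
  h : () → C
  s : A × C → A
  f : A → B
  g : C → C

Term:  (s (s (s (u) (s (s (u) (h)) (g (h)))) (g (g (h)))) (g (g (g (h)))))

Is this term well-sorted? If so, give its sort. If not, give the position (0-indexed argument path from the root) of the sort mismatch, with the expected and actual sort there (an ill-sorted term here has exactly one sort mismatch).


      (u) : A
          (u) : A
          (h) : C
        (s (u) (h)) : A
          (h) : C
        (g (h)) : C
      (s (s (u) (h)) (g (h))) : A
    (s (u) (s (s (u) (h)) (g (h)))) : ✗ arg 1 at [0, 0, 1] has sort A, expected C
        (h) : C
      (g (h)) : C
    (g (g (h))) : C
        (h) : C
      (g (h)) : C
    (g (g (h))) : C
  (g (g (g (h)))) : C

ill-sorted at position [0, 0, 1]: expected C, got A


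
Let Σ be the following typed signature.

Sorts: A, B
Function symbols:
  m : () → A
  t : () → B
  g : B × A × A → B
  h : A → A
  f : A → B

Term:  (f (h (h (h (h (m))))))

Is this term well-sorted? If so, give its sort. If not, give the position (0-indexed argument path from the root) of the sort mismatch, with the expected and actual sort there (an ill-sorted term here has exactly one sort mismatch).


well-sorted; sort = B

          (m) : A
        (h (m)) : A
      (h (h (m))) : A
    (h (h (h (m)))) : A
  (h (h (h (h (m))))) : A
(f (h (h (h (h (m)))))) : B


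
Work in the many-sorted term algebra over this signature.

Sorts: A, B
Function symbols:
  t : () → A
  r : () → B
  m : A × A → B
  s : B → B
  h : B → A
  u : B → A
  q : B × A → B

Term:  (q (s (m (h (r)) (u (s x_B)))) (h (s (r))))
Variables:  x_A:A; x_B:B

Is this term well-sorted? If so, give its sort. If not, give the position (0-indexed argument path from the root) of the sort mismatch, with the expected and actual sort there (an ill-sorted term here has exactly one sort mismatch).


        (r) : B
      (h (r)) : A
          x_B : B
        (s x_B) : B
      (u (s x_B)) : A
    (m (h (r)) (u (s x_B))) : B
  (s (m (h (r)) (u (s x_B)))) : B
      (r) : B
    (s (r)) : B
  (h (s (r))) : A
(q (s (m (h (r)) (u (s x_B)))) (h (s (r)))) : B

well-sorted; sort = B


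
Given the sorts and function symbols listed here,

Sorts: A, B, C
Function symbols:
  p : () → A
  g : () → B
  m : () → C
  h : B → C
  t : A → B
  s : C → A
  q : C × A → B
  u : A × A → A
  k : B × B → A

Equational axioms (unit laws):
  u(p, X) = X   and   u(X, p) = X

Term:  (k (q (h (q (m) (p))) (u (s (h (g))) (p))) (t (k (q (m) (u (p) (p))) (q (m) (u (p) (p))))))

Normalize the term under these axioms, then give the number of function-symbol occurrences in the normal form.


1. (k (q (h (q (m) (p))) (u (s (h (g))) (p))) (t (k (q (m) (u (p) (p))) (q (m) (u (p) (p))))))  →  (k (q (h (q (m) (p))) (s (h (g)))) (t (k (q (m) (u (p) (p))) (q (m) (u (p) (p))))))
2. (k (q (h (q (m) (p))) (s (h (g)))) (t (k (q (m) (u (p) (p))) (q (m) (u (p) (p))))))  →  (k (q (h (q (m) (p))) (s (h (g)))) (t (k (q (m) (p)) (q (m) (u (p) (p))))))
3. (k (q (h (q (m) (p))) (s (h (g)))) (t (k (q (m) (p)) (q (m) (u (p) (p))))))  →  (k (q (h (q (m) (p))) (s (h (g)))) (t (k (q (m) (p)) (q (m) (p)))))
normal form: (k (q (h (q (m) (p))) (s (h (g)))) (t (k (q (m) (p)) (q (m) (p)))))

size = 17


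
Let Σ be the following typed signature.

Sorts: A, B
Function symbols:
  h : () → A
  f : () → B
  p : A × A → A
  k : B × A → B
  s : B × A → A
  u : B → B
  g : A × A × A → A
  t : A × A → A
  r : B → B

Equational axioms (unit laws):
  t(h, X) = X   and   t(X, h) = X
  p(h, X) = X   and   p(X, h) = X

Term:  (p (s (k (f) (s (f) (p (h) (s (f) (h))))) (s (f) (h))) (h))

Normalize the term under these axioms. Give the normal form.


1. (p (s (k (f) (s (f) (p (h) (s (f) (h))))) (s (f) (h))) (h))  →  (s (k (f) (s (f) (p (h) (s (f) (h))))) (s (f) (h)))
2. (s (k (f) (s (f) (p (h) (s (f) (h))))) (s (f) (h)))  →  (s (k (f) (s (f) (s (f) (h)))) (s (f) (h)))

normal form = (s (k (f) (s (f) (s (f) (h)))) (s (f) (h)))


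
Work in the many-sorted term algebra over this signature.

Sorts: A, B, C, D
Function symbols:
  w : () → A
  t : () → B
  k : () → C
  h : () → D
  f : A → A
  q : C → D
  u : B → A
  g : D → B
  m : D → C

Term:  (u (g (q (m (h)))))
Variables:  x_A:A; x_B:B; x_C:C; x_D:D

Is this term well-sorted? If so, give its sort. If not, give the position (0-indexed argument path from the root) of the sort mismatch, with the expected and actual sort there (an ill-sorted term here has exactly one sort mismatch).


        (h) : D
      (m (h)) : C
    (q (m (h))) : D
  (g (q (m (h)))) : B
(u (g (q (m (h))))) : A

well-sorted; sort = A


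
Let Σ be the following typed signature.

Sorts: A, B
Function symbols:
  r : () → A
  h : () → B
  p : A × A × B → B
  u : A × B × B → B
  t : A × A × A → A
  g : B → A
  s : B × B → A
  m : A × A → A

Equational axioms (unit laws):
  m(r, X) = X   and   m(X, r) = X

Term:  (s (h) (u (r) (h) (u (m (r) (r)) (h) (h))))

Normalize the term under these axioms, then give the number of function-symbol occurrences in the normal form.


1. (s (h) (u (r) (h) (u (m (r) (r)) (h) (h))))  →  (s (h) (u (r) (h) (u (r) (h) (h))))
normal form: (s (h) (u (r) (h) (u (r) (h) (h))))

size = 9


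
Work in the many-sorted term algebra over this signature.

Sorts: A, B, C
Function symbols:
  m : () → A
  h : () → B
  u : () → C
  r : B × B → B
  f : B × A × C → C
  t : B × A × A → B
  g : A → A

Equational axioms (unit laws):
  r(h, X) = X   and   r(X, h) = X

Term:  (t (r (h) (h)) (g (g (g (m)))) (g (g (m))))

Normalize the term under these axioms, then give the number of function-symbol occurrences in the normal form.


size = 9

1. (t (r (h) (h)) (g (g (g (m)))) (g (g (m))))  →  (t (h) (g (g (g (m)))) (g (g (m))))
normal form: (t (h) (g (g (g (m)))) (g (g (m))))


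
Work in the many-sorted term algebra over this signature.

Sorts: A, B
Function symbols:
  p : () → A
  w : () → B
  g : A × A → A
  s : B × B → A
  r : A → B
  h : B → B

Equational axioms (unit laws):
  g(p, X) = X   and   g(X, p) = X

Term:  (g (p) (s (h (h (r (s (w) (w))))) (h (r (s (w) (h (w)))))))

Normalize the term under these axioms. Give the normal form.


1. (g (p) (s (h (h (r (s (w) (w))))) (h (r (s (w) (h (w)))))))  →  (s (h (h (r (s (w) (w))))) (h (r (s (w) (h (w))))))

normal form = (s (h (h (r (s (w) (w))))) (h (r (s (w) (h (w))))))


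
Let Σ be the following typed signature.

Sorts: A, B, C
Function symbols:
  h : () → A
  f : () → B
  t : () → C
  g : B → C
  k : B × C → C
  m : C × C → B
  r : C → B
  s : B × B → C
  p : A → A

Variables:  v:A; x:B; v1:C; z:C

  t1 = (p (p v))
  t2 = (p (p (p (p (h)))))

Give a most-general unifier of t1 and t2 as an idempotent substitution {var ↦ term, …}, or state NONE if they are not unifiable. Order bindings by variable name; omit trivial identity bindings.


{v ↦ (p (p (h)))}


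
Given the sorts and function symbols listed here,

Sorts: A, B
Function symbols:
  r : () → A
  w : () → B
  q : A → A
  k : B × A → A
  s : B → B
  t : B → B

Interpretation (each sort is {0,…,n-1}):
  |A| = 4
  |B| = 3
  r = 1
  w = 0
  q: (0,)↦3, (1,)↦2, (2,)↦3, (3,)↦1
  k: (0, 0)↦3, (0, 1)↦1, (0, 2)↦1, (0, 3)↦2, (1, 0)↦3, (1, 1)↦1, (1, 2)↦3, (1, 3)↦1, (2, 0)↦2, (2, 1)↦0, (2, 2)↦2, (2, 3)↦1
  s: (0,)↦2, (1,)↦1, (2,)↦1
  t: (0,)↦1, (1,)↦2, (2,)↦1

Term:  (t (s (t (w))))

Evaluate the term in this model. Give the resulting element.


  w = 0
  (t (w)) = t(0,) = 1
  (s (t (w))) = s(1,) = 1
  (t (s (t (w)))) = t(1,) = 2

value = 2


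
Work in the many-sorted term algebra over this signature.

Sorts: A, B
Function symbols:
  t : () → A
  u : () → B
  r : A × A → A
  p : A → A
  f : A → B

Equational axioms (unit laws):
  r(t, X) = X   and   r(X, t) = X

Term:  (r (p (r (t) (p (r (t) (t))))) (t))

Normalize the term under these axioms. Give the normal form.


1. (r (p (r (t) (p (r (t) (t))))) (t))  →  (p (r (t) (p (r (t) (t)))))
2. (p (r (t) (p (r (t) (t)))))  →  (p (p (r (t) (t))))
3. (p (p (r (t) (t))))  →  (p (p (t)))

normal form = (p (p (t)))


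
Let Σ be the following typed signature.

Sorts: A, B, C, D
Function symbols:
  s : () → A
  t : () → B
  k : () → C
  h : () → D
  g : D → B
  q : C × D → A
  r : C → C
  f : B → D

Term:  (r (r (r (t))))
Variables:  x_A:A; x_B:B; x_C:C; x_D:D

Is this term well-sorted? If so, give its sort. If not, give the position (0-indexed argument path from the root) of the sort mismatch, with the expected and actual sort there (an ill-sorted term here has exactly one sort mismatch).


ill-sorted at position [0, 0, 0]: expected C, got B

      (t) : B
    (r (t)) : ✗ arg 0 at [0, 0, 0] has sort B, expected C


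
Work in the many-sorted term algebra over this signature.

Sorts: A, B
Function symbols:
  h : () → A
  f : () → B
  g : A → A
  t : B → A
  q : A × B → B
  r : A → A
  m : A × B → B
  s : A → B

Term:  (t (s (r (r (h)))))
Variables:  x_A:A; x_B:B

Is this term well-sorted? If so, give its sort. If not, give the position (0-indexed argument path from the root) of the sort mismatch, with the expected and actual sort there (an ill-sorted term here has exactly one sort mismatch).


well-sorted; sort = A

        (h) : A
      (r (h)) : A
    (r (r (h))) : A
  (s (r (r (h)))) : B
(t (s (r (r (h))))) : A


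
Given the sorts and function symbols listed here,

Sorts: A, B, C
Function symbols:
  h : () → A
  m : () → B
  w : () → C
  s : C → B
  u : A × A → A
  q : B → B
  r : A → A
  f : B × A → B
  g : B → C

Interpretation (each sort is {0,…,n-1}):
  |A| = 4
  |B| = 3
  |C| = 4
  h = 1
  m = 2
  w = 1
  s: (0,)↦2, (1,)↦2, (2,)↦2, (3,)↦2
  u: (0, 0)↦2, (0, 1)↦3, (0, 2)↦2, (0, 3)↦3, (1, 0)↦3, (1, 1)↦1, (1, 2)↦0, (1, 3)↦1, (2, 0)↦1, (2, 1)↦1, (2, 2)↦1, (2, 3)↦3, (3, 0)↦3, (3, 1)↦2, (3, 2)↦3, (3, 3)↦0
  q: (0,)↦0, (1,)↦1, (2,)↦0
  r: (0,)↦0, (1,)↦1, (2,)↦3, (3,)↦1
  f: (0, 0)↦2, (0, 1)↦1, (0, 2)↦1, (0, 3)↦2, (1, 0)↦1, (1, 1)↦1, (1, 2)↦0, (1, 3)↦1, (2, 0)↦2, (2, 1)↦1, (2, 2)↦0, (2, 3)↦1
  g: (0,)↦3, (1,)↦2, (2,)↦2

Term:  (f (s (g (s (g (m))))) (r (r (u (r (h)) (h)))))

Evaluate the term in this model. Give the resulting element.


value = 1

  m = 2
  (g (m)) = g(2,) = 2
  (s (g (m))) = s(2,) = 2
  (g (s (g (m)))) = g(2,) = 2
  (s (g (s (g (m))))) = s(2,) = 2
  h = 1
  (r (h)) = r(1,) = 1
  h = 1
  (u (r (h)) (h)) = u(1, 1) = 1
  (r (u (r (h)) (h))) = r(1,) = 1
  (r (r (u (r (h)) (h)))) = r(1,) = 1
  (f (s (g (s (g (m))))) (r (r (u (r (h)) (h))))) = f(2, 1) = 1


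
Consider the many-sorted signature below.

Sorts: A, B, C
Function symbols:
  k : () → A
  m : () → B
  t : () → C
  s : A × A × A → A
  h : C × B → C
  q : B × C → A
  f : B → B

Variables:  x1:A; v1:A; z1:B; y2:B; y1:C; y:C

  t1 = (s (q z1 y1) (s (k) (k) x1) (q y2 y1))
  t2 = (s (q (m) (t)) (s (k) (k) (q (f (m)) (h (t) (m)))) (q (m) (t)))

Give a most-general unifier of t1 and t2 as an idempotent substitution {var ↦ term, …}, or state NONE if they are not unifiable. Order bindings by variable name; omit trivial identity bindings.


{x1 ↦ (q (f (m)) (h (t) (m))), y1 ↦ (t), y2 ↦ (m), z1 ↦ (m)}


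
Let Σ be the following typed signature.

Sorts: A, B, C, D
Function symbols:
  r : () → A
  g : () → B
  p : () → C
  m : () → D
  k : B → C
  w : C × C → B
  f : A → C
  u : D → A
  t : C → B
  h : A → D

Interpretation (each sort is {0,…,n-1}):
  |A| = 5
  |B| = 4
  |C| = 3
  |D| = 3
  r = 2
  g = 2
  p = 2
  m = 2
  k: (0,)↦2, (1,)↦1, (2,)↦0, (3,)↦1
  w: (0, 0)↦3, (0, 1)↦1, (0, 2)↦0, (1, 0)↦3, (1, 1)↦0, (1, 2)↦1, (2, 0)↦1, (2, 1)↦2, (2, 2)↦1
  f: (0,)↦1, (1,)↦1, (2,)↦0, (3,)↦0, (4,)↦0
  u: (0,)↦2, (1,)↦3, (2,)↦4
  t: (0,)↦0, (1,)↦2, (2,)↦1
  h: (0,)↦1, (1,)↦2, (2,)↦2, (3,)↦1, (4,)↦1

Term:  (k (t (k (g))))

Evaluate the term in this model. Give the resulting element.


value = 2

  g = 2
  (k (g)) = k(2,) = 0
  (t (k (g))) = t(0,) = 0
  (k (t (k (g)))) = k(0,) = 2


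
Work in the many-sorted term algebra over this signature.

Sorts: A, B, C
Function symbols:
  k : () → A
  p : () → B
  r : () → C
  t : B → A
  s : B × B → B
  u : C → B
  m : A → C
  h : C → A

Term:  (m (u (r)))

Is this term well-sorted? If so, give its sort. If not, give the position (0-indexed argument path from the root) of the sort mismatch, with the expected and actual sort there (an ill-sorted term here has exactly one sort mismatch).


    (r) : C
  (u (r)) : B
(m (u (r))) : ✗ arg 0 at [0] has sort B, expected A

ill-sorted at position [0]: expected A, got B


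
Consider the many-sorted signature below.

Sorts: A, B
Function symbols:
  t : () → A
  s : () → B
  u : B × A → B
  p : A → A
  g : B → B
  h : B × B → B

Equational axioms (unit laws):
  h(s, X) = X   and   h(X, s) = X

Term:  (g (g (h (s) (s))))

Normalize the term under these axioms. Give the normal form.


1. (g (g (h (s) (s))))  →  (g (g (s)))

normal form = (g (g (s)))


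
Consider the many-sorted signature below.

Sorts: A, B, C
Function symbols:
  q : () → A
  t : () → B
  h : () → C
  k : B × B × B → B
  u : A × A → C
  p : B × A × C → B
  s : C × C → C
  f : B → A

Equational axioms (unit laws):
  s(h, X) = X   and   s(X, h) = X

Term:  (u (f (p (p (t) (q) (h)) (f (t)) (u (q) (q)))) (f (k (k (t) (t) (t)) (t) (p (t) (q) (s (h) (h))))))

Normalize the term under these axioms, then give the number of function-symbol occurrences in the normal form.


size = 23

1. (u (f (p (p (t) (q) (h)) (f (t)) (u (q) (q)))) (f (k (k (t) (t) (t)) (t) (p (t) (q) (s (h) (h))))))  →  (u (f (p (p (t) (q) (h)) (f (t)) (u (q) (q)))) (f (k (k (t) (t) (t)) (t) (p (t) (q) (h)))))
normal form: (u (f (p (p (t) (q) (h)) (f (t)) (u (q) (q)))) (f (k (k (t) (t) (t)) (t) (p (t) (q) (h)))))


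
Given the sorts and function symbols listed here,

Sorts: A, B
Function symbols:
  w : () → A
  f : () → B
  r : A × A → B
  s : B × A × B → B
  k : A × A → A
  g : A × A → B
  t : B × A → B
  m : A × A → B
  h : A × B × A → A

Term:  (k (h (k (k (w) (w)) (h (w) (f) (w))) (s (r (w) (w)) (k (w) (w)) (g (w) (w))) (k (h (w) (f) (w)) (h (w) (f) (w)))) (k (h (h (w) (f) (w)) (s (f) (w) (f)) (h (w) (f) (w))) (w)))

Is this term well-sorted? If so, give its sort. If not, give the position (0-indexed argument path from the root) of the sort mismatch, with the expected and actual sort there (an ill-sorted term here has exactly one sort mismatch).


well-sorted; sort = A

        (w) : A
        (w) : A
      (k (w) (w)) : A
        (w) : A
        (f) : B
        (w) : A
      (h (w) (f) (w)) : A
    (k (k (w) (w)) (h (w) (f) (w))) : A
        (w) : A
        (w) : A
      (r (w) (w)) : B
        (w) : A
        (w) : A
      (k (w) (w)) : A
        (w) : A
        (w) : A
      (g (w) (w)) : B
    (s (r (w) (w)) (k (w) (w)) (g (w) (w))) : B
        (w) : A
        (f) : B
        (w) : A
      (h (w) (f) (w)) : A
        (w) : A
        (f) : B
        (w) : A
      (h (w) (f) (w)) : A
    (k (h (w) (f) (w)) (h (w) (f) (w))) : A
  (h (k (k (w) (w)) (h (w) (f) (w))) (s (r (w) (w)) (k (w) (w)) (g (w) (w))) (k (h (w) (f) (w)) (h (w) (f) (w)))) : A
        (w) : A
        (f) : B
        (w) : A
      (h (w) (f) (w)) : A
        (f) : B
        (w) : A
        (f) : B
      (s (f) (w) (f)) : B
        (w) : A
        (f) : B
        (w) : A
      (h (w) (f) (w)) : A
    (h (h (w) (f) (w)) (s (f) (w) (f)) (h (w) (f) (w))) : A
    (w) : A
  (k (h (h (w) (f) (w)) (s (f) (w) (f)) (h (w) (f) (w))) (w)) : A
(k (h (k (k (w) (w)) (h (w) (f) (w))) (s (r (w) (w)) (k (w) (w)) (g (w) (w))) (k (h (w) (f) (w)) (h (w) (f) (w)))) (k (h (h (w) (f) (w)) (s (f) (w) (f)) (h (w) (f) (w))) (w))) : A


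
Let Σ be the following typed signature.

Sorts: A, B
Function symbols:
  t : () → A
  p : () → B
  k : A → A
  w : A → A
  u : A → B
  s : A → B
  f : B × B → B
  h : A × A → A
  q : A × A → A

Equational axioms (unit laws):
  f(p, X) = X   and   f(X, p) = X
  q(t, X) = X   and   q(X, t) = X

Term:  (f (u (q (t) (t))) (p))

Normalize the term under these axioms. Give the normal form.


normal form = (u (t))

1. (f (u (q (t) (t))) (p))  →  (u (q (t) (t)))
2. (u (q (t) (t)))  →  (u (t))


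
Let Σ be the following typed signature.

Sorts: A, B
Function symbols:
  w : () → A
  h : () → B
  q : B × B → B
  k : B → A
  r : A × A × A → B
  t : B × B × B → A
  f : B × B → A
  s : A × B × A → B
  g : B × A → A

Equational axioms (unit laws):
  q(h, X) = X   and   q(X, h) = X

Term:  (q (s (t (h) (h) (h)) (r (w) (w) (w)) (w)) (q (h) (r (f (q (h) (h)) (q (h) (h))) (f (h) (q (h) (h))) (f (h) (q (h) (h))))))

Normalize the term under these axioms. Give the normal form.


normal form = (q (s (t (h) (h) (h)) (r (w) (w) (w)) (w)) (r (f (h) (h)) (f (h) (h)) (f (h) (h))))

1. (q (s (t (h) (h) (h)) (r (w) (w) (w)) (w)) (q (h) (r (f (q (h) (h)) (q (h) (h))) (f (h) (q (h) (h))) (f (h) (q (h) (h))))))  →  (q (s (t (h) (h) (h)) (r (w) (w) (w)) (w)) (r (f (q (h) (h)) (q (h) (h))) (f (h) (q (h) (h))) (f (h) (q (h) (h)))))
2. (q (s (t (h) (h) (h)) (r (w) (w) (w)) (w)) (r (f (q (h) (h)) (q (h) (h))) (f (h) (q (h) (h))) (f (h) (q (h) (h)))))  →  (q (s (t (h) (h) (h)) (r (w) (w) (w)) (w)) (r (f (h) (q (h) (h))) (f (h) (q (h) (h))) (f (h) (q (h) (h)))))
3. (q (s (t (h) (h) (h)) (r (w) (w) (w)) (w)) (r (f (h) (q (h) (h))) (f (h) (q (h) (h))) (f (h) (q (h) (h)))))  →  (q (s (t (h) (h) (h)) (r (w) (w) (w)) (w)) (r (f (h) (h)) (f (h) (q (h) (h))) (f (h) (q (h) (h)))))
4. (q (s (t (h) (h) (h)) (r (w) (w) (w)) (w)) (r (f (h) (h)) (f (h) (q (h) (h))) (f (h) (q (h) (h)))))  →  (q (s (t (h) (h) (h)) (r (w) (w) (w)) (w)) (r (f (h) (h)) (f (h) (h)) (f (h) (q (h) (h)))))
5. (q (s (t (h) (h) (h)) (r (w) (w) (w)) (w)) (r (f (h) (h)) (f (h) (h)) (f (h) (q (h) (h)))))  →  (q (s (t (h) (h) (h)) (r (w) (w) (w)) (w)) (r (f (h) (h)) (f (h) (h)) (f (h) (h))))


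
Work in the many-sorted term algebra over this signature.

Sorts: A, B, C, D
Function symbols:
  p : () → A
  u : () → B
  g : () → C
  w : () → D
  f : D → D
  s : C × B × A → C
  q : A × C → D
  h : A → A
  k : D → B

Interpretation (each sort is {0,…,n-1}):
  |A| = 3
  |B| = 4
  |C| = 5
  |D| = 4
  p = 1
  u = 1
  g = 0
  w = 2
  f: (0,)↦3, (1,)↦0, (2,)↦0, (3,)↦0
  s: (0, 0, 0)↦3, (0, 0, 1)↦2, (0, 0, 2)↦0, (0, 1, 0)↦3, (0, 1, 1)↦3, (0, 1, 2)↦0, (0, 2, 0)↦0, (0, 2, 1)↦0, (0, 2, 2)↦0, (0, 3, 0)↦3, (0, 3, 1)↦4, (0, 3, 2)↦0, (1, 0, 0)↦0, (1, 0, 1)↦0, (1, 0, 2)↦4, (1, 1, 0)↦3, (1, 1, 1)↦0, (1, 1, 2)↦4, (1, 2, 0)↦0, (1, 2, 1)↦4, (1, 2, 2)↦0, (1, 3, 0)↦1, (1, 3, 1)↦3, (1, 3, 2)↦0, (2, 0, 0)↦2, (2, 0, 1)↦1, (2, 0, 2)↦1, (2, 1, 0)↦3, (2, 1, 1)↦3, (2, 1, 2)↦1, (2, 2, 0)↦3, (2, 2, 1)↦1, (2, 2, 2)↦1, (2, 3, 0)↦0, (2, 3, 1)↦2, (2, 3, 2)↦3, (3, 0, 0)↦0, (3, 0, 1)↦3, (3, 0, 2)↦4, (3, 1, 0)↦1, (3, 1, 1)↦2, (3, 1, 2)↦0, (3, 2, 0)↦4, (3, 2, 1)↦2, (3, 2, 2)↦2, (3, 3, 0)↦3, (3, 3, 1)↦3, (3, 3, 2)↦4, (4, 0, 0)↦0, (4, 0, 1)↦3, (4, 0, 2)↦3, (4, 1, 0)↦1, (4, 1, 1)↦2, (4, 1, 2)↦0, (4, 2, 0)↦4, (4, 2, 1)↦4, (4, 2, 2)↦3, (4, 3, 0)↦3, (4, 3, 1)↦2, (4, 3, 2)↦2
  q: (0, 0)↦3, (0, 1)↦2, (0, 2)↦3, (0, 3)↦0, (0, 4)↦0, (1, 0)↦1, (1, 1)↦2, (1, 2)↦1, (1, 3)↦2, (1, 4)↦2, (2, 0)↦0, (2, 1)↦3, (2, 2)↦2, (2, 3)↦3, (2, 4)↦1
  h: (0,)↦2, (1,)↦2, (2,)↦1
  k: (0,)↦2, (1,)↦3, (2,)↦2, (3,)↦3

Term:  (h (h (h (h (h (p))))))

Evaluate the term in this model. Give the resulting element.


  p = 1
  (h (p)) = h(1,) = 2
  (h (h (p))) = h(2,) = 1
  (h (h (h (p)))) = h(1,) = 2
  (h (h (h (h (p))))) = h(2,) = 1
  (h (h (h (h (h (p)))))) = h(1,) = 2

value = 2


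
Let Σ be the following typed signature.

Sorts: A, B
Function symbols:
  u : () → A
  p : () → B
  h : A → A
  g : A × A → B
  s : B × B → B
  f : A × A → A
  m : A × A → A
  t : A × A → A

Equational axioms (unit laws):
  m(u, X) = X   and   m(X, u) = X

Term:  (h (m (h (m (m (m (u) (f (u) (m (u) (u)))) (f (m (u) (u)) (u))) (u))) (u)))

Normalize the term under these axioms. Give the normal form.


normal form = (h (h (m (f (u) (u)) (f (u) (u)))))

1. (h (m (h (m (m (m (u) (f (u) (m (u) (u)))) (f (m (u) (u)) (u))) (u))) (u)))  →  (h (h (m (m (m (u) (f (u) (m (u) (u)))) (f (m (u) (u)) (u))) (u))))
2. (h (h (m (m (m (u) (f (u) (m (u) (u)))) (f (m (u) (u)) (u))) (u))))  →  (h (h (m (m (u) (f (u) (m (u) (u)))) (f (m (u) (u)) (u)))))
3. (h (h (m (m (u) (f (u) (m (u) (u)))) (f (m (u) (u)) (u)))))  →  (h (h (m (f (u) (m (u) (u))) (f (m (u) (u)) (u)))))
4. (h (h (m (f (u) (m (u) (u))) (f (m (u) (u)) (u)))))  →  (h (h (m (f (u) (u)) (f (m (u) (u)) (u)))))
5. (h (h (m (f (u) (u)) (f (m (u) (u)) (u)))))  →  (h (h (m (f (u) (u)) (f (u) (u)))))


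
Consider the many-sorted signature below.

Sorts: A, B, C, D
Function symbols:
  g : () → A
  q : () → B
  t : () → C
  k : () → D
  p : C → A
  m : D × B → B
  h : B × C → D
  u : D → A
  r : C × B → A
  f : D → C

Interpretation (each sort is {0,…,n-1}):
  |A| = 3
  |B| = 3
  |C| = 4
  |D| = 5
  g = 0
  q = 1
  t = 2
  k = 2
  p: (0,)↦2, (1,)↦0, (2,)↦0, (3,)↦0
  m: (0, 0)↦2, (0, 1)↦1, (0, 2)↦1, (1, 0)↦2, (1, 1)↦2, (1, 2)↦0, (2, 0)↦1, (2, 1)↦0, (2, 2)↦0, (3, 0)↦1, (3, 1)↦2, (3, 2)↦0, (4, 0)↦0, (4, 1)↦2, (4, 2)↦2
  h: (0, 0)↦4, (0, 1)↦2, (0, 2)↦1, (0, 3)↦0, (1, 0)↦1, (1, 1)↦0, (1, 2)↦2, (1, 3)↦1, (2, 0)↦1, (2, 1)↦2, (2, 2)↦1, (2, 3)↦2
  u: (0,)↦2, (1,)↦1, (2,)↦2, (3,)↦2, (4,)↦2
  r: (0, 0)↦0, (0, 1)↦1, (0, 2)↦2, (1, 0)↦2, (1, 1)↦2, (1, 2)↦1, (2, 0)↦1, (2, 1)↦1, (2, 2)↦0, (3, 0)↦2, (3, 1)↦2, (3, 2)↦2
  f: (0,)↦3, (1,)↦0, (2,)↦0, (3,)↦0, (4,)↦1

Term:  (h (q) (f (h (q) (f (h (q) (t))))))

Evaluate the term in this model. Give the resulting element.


value = 1

  q = 1
  q = 1
  q = 1
  t = 2
  (h (q) (t)) = h(1, 2) = 2
  (f (h (q) (t))) = f(2,) = 0
  (h (q) (f (h (q) (t)))) = h(1, 0) = 1
  (f (h (q) (f (h (q) (t))))) = f(1,) = 0
  (h (q) (f (h (q) (f (h (q) (t)))))) = h(1, 0) = 1


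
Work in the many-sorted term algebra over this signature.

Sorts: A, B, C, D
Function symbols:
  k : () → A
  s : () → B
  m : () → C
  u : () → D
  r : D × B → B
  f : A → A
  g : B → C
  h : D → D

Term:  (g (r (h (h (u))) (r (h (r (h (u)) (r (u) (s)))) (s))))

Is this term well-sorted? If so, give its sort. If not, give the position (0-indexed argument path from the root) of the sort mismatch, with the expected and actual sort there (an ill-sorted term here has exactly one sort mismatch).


        (u) : D
      (h (u)) : D
    (h (h (u))) : D
            (u) : D
          (h (u)) : D
            (u) : D
            (s) : B
          (r (u) (s)) : B
        (r (h (u)) (r (u) (s))) : B
      (h (r (h (u)) (r (u) (s)))) : ✗ arg 0 at [0, 1, 0, 0] has sort B, expected D
      (s) : B

ill-sorted at position [0, 1, 0, 0]: expected D, got B


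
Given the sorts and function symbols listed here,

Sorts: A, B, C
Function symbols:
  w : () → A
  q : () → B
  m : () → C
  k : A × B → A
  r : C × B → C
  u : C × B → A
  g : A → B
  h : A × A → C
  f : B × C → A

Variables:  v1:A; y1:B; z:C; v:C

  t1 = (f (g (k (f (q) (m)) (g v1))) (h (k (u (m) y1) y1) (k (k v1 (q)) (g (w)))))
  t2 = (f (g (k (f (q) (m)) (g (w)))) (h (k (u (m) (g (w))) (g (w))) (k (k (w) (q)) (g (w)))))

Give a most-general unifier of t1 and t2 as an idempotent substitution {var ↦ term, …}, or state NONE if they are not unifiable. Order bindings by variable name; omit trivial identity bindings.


{v1 ↦ (w), y1 ↦ (g (w))}


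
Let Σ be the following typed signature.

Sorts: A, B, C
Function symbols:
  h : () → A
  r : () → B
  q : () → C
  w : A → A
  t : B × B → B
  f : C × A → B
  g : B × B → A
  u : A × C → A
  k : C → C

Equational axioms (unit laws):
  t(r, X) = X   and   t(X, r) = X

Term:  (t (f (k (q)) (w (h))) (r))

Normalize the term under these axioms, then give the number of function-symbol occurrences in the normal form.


1. (t (f (k (q)) (w (h))) (r))  →  (f (k (q)) (w (h)))
normal form: (f (k (q)) (w (h)))

size = 5


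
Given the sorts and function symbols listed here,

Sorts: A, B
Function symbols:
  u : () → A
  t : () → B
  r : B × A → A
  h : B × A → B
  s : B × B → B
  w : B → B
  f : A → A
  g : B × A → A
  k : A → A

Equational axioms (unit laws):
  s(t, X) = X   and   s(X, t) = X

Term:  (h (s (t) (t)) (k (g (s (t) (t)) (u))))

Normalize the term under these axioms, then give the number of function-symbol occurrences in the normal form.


1. (h (s (t) (t)) (k (g (s (t) (t)) (u))))  →  (h (t) (k (g (s (t) (t)) (u))))
2. (h (t) (k (g (s (t) (t)) (u))))  →  (h (t) (k (g (t) (u))))
normal form: (h (t) (k (g (t) (u))))

size = 6


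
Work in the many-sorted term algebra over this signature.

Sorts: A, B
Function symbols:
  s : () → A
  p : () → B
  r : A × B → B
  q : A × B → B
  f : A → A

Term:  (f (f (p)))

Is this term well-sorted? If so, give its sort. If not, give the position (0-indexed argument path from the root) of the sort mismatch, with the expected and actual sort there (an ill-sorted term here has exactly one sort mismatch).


ill-sorted at position [0, 0]: expected A, got B

    (p) : B
  (f (p)) : ✗ arg 0 at [0, 0] has sort B, expected A


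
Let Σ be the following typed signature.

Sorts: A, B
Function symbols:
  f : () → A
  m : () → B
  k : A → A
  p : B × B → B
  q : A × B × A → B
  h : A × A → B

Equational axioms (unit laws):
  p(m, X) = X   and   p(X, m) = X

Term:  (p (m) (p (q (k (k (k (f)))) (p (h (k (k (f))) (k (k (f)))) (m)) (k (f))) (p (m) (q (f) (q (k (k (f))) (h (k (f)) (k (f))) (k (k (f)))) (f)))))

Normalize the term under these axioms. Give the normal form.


normal form = (p (q (k (k (k (f)))) (h (k (k (f))) (k (k (f)))) (k (f))) (q (f) (q (k (k (f))) (h (k (f)) (k (f))) (k (k (f)))) (f)))

1. (p (m) (p (q (k (k (k (f)))) (p (h (k (k (f))) (k (k (f)))) (m)) (k (f))) (p (m) (q (f) (q (k (k (f))) (h (k (f)) (k (f))) (k (k (f)))) (f)))))  →  (p (q (k (k (k (f)))) (p (h (k (k (f))) (k (k (f)))) (m)) (k (f))) (p (m) (q (f) (q (k (k (f))) (h (k (f)) (k (f))) (k (k (f)))) (f))))
2. (p (q (k (k (k (f)))) (p (h (k (k (f))) (k (k (f)))) (m)) (k (f))) (p (m) (q (f) (q (k (k (f))) (h (k (f)) (k (f))) (k (k (f)))) (f))))  →  (p (q (k (k (k (f)))) (h (k (k (f))) (k (k (f)))) (k (f))) (p (m) (q (f) (q (k (k (f))) (h (k (f)) (k (f))) (k (k (f)))) (f))))
3. (p (q (k (k (k (f)))) (h (k (k (f))) (k (k (f)))) (k (f))) (p (m) (q (f) (q (k (k (f))) (h (k (f)) (k (f))) (k (k (f)))) (f))))  →  (p (q (k (k (k (f)))) (h (k (k (f))) (k (k (f)))) (k (f))) (q (f) (q (k (k (f))) (h (k (f)) (k (f))) (k (k (f)))) (f)))


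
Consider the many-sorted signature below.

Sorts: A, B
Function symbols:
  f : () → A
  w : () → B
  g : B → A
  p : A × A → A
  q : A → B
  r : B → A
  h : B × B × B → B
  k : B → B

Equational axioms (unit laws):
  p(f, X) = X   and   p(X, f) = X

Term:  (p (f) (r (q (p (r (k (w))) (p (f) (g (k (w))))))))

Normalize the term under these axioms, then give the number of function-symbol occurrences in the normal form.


1. (p (f) (r (q (p (r (k (w))) (p (f) (g (k (w))))))))  →  (r (q (p (r (k (w))) (p (f) (g (k (w)))))))
2. (r (q (p (r (k (w))) (p (f) (g (k (w)))))))  →  (r (q (p (r (k (w))) (g (k (w))))))
normal form: (r (q (p (r (k (w))) (g (k (w))))))

size = 9


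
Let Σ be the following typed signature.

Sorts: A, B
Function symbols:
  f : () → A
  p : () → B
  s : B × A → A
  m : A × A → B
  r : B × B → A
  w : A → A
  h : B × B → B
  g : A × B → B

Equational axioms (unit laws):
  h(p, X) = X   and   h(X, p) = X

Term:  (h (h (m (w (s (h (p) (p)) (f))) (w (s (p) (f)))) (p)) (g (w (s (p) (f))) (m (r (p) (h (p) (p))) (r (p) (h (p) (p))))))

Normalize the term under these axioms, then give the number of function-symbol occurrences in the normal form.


size = 22

1. (h (h (m (w (s (h (p) (p)) (f))) (w (s (p) (f)))) (p)) (g (w (s (p) (f))) (m (r (p) (h (p) (p))) (r (p) (h (p) (p))))))  →  (h (m (w (s (h (p) (p)) (f))) (w (s (p) (f)))) (g (w (s (p) (f))) (m (r (p) (h (p) (p))) (r (p) (h (p) (p))))))
2. (h (m (w (s (h (p) (p)) (f))) (w (s (p) (f)))) (g (w (s (p) (f))) (m (r (p) (h (p) (p))) (r (p) (h (p) (p))))))  →  (h (m (w (s (p) (f))) (w (s (p) (f)))) (g (w (s (p) (f))) (m (r (p) (h (p) (p))) (r (p) (h (p) (p))))))
3. (h (m (w (s (p) (f))) (w (s (p) (f)))) (g (w (s (p) (f))) (m (r (p) (h (p) (p))) (r (p) (h (p) (p))))))  →  (h (m (w (s (p) (f))) (w (s (p) (f)))) (g (w (s (p) (f))) (m (r (p) (p)) (r (p) (h (p) (p))))))
4. (h (m (w (s (p) (f))) (w (s (p) (f)))) (g (w (s (p) (f))) (m (r (p) (p)) (r (p) (h (p) (p))))))  →  (h (m (w (s (p) (f))) (w (s (p) (f)))) (g (w (s (p) (f))) (m (r (p) (p)) (r (p) (p)))))
normal form: (h (m (w (s (p) (f))) (w (s (p) (f)))) (g (w (s (p) (f))) (m (r (p) (p)) (r (p) (p)))))


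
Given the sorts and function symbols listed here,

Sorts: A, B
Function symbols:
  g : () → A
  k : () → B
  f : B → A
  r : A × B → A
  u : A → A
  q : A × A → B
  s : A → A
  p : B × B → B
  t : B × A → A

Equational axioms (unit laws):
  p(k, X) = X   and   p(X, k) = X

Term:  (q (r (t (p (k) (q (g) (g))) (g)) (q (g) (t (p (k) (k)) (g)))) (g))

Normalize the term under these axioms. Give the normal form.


normal form = (q (r (t (q (g) (g)) (g)) (q (g) (t (k) (g)))) (g))

1. (q (r (t (p (k) (q (g) (g))) (g)) (q (g) (t (p (k) (k)) (g)))) (g))  →  (q (r (t (q (g) (g)) (g)) (q (g) (t (p (k) (k)) (g)))) (g))
2. (q (r (t (q (g) (g)) (g)) (q (g) (t (p (k) (k)) (g)))) (g))  →  (q (r (t (q (g) (g)) (g)) (q (g) (t (k) (g)))) (g))


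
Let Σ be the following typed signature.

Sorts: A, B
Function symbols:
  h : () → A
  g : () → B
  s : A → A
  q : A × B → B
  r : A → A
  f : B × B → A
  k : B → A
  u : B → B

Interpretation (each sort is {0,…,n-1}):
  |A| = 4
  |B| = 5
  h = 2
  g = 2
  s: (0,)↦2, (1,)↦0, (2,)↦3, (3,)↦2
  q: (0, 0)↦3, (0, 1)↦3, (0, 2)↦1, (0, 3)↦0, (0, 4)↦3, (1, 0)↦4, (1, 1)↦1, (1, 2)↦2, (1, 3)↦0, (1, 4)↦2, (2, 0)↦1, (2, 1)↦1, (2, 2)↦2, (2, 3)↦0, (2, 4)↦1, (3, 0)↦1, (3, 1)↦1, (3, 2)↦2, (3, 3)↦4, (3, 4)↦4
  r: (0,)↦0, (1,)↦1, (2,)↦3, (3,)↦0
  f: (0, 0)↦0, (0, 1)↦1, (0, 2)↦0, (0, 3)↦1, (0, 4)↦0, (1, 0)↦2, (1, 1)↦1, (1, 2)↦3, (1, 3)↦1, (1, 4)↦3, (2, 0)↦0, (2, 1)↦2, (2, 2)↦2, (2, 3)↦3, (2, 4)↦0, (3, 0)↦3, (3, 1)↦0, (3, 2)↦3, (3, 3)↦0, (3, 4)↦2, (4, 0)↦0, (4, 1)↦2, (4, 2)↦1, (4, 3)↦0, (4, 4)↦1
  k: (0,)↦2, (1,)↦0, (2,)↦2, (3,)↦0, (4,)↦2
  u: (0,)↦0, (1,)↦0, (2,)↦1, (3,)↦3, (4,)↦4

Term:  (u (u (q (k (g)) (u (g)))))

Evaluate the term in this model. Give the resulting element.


  g = 2
  (k (g)) = k(2,) = 2
  g = 2
  (u (g)) = u(2,) = 1
  (q (k (g)) (u (g))) = q(2, 1) = 1
  (u (q (k (g)) (u (g)))) = u(1,) = 0
  (u (u (q (k (g)) (u (g))))) = u(0,) = 0

value = 0


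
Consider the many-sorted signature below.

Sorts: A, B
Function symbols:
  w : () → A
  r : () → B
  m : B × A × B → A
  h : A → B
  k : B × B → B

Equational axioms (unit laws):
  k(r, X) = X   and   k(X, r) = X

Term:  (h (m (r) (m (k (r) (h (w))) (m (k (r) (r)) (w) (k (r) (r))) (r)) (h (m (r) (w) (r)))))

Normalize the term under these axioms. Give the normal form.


normal form = (h (m (r) (m (h (w)) (m (r) (w) (r)) (r)) (h (m (r) (w) (r)))))

1. (h (m (r) (m (k (r) (h (w))) (m (k (r) (r)) (w) (k (r) (r))) (r)) (h (m (r) (w) (r)))))  →  (h (m (r) (m (h (w)) (m (k (r) (r)) (w) (k (r) (r))) (r)) (h (m (r) (w) (r)))))
2. (h (m (r) (m (h (w)) (m (k (r) (r)) (w) (k (r) (r))) (r)) (h (m (r) (w) (r)))))  →  (h (m (r) (m (h (w)) (m (r) (w) (k (r) (r))) (r)) (h (m (r) (w) (r)))))
3. (h (m (r) (m (h (w)) (m (r) (w) (k (r) (r))) (r)) (h (m (r) (w) (r)))))  →  (h (m (r) (m (h (w)) (m (r) (w) (r)) (r)) (h (m (r) (w) (r)))))


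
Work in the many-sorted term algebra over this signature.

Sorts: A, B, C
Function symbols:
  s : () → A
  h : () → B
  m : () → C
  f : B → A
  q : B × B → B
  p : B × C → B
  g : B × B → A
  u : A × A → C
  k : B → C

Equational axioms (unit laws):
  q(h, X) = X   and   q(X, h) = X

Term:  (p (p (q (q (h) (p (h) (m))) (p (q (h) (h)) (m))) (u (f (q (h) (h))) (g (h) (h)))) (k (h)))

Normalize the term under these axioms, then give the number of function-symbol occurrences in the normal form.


1. (p (p (q (q (h) (p (h) (m))) (p (q (h) (h)) (m))) (u (f (q (h) (h))) (g (h) (h)))) (k (h)))  →  (p (p (q (p (h) (m)) (p (q (h) (h)) (m))) (u (f (q (h) (h))) (g (h) (h)))) (k (h)))
2. (p (p (q (p (h) (m)) (p (q (h) (h)) (m))) (u (f (q (h) (h))) (g (h) (h)))) (k (h)))  →  (p (p (q (p (h) (m)) (p (h) (m))) (u (f (q (h) (h))) (g (h) (h)))) (k (h)))
3. (p (p (q (p (h) (m)) (p (h) (m))) (u (f (q (h) (h))) (g (h) (h)))) (k (h)))  →  (p (p (q (p (h) (m)) (p (h) (m))) (u (f (h)) (g (h) (h)))) (k (h)))
normal form: (p (p (q (p (h) (m)) (p (h) (m))) (u (f (h)) (g (h) (h)))) (k (h)))

size = 17
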